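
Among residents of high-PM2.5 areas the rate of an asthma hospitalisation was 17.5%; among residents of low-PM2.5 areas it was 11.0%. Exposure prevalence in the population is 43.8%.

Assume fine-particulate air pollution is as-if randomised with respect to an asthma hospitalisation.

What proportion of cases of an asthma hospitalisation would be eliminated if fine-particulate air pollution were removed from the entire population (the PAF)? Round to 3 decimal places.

p₁ = 0.175, p₀ = 0.11.
Overall risk P(Y=1) = π·p₁ + (1−π)·p₀ = 0.438×0.175 + 0.562×0.11 = 0.13847.
Under exogeneity, PAF = [P(Y=1) − p₀] / P(Y=1).
PAF = (0.13847 − 0.11) / 0.13847 ≈ 0.2056

PAF ≈ 0.206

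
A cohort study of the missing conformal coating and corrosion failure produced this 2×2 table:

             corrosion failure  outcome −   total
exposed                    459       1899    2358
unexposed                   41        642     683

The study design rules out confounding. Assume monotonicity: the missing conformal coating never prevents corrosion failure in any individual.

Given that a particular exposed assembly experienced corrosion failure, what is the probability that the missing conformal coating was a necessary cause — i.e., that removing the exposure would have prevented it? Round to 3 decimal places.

p₁ = P(outcome | exposed) = 459/2358 = 0.19466
p₀ = P(outcome | unexposed) = 41/683 = 0.060029
Under exogeneity and monotonicity, PN = (p₁ − p₀)/p₁.
PN = (0.19466 − 0.060029) / 0.19466 ≈ 0.6916

PN ≈ 0.692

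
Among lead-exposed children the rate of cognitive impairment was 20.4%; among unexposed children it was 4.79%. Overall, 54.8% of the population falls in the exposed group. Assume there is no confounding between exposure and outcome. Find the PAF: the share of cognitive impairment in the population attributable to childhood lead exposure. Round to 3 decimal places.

p₁ = 0.204, p₀ = 0.0479.
Overall risk P(Y=1) = π·p₁ + (1−π)·p₀ = 0.548×0.204 + 0.452×0.0479 = 0.13344.
Under exogeneity, PAF = [P(Y=1) − p₀] / P(Y=1).
PAF = (0.13344 − 0.0479) / 0.13344 ≈ 0.6410

PAF ≈ 0.641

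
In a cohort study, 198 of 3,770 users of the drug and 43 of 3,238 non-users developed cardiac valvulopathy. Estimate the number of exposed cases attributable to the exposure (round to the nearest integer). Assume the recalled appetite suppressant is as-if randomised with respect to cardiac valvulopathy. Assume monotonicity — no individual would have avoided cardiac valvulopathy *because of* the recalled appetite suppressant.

p₁ = P(outcome | exposed) = 198/3770 = 0.05252
p₀ = P(outcome | unexposed) = 43/3238 = 0.01328
PN = (p₁ − p₀)/p₁ = (0.05252 − 0.01328) / 0.05252 ≈ 0.74715.
Attributable cases ≈ PN × (exposed cases) = 0.74715 × 198 ≈ 147.94.

about 148 cases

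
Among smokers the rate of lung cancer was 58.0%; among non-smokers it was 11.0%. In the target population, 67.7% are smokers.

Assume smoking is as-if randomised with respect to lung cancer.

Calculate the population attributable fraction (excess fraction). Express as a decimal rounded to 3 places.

PAF ≈ 0.743

p₁ = 0.58, p₀ = 0.11.
Overall risk P(Y=1) = π·p₁ + (1−π)·p₀ = 0.677×0.58 + 0.323×0.11 = 0.42819.
Under exogeneity, PAF = [P(Y=1) − p₀] / P(Y=1).
PAF = (0.42819 − 0.11) / 0.42819 ≈ 0.7431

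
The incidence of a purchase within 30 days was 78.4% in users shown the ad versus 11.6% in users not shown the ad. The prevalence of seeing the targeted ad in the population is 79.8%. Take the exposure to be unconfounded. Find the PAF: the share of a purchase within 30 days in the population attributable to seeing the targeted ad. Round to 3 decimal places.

p₁ = 0.784, p₀ = 0.116.
Overall risk P(Y=1) = π·p₁ + (1−π)·p₀ = 0.798×0.784 + 0.202×0.116 = 0.64906.
Under exogeneity, PAF = [P(Y=1) − p₀] / P(Y=1).
PAF = (0.64906 − 0.116) / 0.64906 ≈ 0.8213

PAF ≈ 0.821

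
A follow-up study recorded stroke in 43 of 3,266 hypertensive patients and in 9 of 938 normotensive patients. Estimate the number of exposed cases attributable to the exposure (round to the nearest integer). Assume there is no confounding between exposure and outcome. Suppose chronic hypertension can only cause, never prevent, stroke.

p₁ = P(outcome | exposed) = 43/3266 = 0.013166
p₀ = P(outcome | unexposed) = 9/938 = 0.0095949
PN = (p₁ − p₀)/p₁ = (0.013166 − 0.0095949) / 0.013166 ≈ 0.27124.
Attributable cases ≈ PN × (exposed cases) = 0.27124 × 43 ≈ 11.66.

about 12 cases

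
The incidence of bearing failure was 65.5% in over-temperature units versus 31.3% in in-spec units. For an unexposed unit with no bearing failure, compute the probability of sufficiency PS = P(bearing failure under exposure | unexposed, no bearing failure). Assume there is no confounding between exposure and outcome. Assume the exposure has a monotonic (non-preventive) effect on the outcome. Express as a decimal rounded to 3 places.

p₁ = 0.655, p₀ = 0.313.
Under exogeneity and monotonicity, PS = (p₁ − p₀) / (1 − p₀).
PS = (0.655 − 0.313) / (1 − 0.313) = 0.342 / 0.687 ≈ 0.4978

PS ≈ 0.498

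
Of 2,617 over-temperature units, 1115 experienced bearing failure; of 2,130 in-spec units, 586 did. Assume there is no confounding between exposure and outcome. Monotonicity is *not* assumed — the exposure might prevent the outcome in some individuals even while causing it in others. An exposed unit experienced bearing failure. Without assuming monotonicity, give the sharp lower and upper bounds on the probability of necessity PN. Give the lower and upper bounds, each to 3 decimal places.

0.354 ≤ PN ≤ 1.000

p₁ = P(outcome | exposed) = 1115/2617 = 0.42606
p₀ = P(outcome | unexposed) = 586/2130 = 0.27512
Under exogeneity alone the bounds on PN are max{0,(p₁−p₀)/p₁} ≤ PN ≤ min{1,(1−p₀)/p₁}.
  lower = (p₁ − p₀)/p₁ = 0.15094 / 0.42606 ≈ 0.3543
  upper = min{1, (1 − p₀)/p₁} = 0.72488 / 0.42606 ≈ 1.7014 → capped at 1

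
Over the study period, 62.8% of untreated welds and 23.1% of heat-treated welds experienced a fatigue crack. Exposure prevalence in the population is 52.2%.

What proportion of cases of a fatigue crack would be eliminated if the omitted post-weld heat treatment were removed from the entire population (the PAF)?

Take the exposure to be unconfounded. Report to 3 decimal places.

PAF ≈ 0.473

p₁ = 0.628, p₀ = 0.231.
Overall risk P(Y=1) = π·p₁ + (1−π)·p₀ = 0.522×0.628 + 0.478×0.231 = 0.43823.
Under exogeneity, PAF = [P(Y=1) − p₀] / P(Y=1).
PAF = (0.43823 − 0.231) / 0.43823 ≈ 0.4729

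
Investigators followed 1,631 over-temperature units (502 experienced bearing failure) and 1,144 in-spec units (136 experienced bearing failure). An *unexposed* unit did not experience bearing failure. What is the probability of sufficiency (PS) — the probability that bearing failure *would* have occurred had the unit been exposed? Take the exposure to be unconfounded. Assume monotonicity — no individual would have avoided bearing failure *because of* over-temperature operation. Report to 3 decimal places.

PS ≈ 0.214

p₁ = P(outcome | exposed) = 502/1631 = 0.30779
p₀ = P(outcome | unexposed) = 136/1144 = 0.11888
Under exogeneity and monotonicity, PS = (p₁ − p₀) / (1 − p₀).
PS = (0.30779 − 0.11888) / (1 − 0.11888) = 0.18891 / 0.88112 ≈ 0.2144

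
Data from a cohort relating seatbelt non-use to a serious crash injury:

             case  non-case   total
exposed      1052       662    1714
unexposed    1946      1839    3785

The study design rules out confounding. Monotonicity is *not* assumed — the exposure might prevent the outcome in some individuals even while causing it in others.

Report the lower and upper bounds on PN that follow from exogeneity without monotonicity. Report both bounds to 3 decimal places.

p₁ = P(outcome | exposed) = 1052/1714 = 0.61377
p₀ = P(outcome | unexposed) = 1946/3785 = 0.51413
Under exogeneity alone the bounds on PN are max{0,(p₁−p₀)/p₁} ≤ PN ≤ min{1,(1−p₀)/p₁}.
  lower = (p₁ − p₀)/p₁ = 0.099634 / 0.61377 ≈ 0.1623
  upper = min{1, (1 − p₀)/p₁} = 0.48587 / 0.61377 ≈ 0.7916

0.162 ≤ PN ≤ 0.792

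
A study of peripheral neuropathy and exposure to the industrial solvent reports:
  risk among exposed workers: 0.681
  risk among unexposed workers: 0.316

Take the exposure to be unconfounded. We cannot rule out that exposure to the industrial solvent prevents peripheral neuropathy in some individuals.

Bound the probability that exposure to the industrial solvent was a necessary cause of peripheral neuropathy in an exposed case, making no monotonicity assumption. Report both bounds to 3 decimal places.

Let p₁ = 0.681, p₀ = 0.316.
Under exogeneity alone the bounds on PN are max{0,(p₁−p₀)/p₁} ≤ PN ≤ min{1,(1−p₀)/p₁}.
  lower = (p₁ − p₀)/p₁ = 0.365 / 0.681 ≈ 0.5360
  upper = min{1, (1 − p₀)/p₁} = 0.684 / 0.681 ≈ 1.0044 → capped at 1

0.536 ≤ PN ≤ 1.000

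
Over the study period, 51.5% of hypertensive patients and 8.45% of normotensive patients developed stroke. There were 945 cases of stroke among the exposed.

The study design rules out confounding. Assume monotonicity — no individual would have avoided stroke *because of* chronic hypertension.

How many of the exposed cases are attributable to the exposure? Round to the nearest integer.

p₁ = 0.515, p₀ = 0.0845.
PN = (p₁ − p₀)/p₁ = (0.515 − 0.0845) / 0.515 ≈ 0.83592.
Attributable cases ≈ PN × (exposed cases) = 0.83592 × 945 ≈ 789.95.

about 790 cases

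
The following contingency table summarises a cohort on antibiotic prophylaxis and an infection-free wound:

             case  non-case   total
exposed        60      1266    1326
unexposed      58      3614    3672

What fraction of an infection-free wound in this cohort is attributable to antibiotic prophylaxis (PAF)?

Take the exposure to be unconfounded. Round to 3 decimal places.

p₁ = P(outcome | exposed) = 60/1326 = 0.045249
p₀ = P(outcome | unexposed) = 58/3672 = 0.015795
Exposure prevalence π = 1326/4998 = 0.26531; overall risk P(Y=1) = 0.023609.
Under exogeneity, PAF = [P(Y=1) − p₀]/P(Y=1).
PAF = (0.023609 − 0.015795) / 0.023609 ≈ 0.3310

PAF ≈ 0.331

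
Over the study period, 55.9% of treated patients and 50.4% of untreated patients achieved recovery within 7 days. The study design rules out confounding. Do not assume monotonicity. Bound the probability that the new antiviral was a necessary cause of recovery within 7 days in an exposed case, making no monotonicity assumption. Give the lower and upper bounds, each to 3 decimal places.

p₁ = 0.559, p₀ = 0.504.
Under exogeneity alone the bounds on PN are max{0,(p₁−p₀)/p₁} ≤ PN ≤ min{1,(1−p₀)/p₁}.
  lower = (p₁ − p₀)/p₁ = 0.055 / 0.559 ≈ 0.0984
  upper = min{1, (1 − p₀)/p₁} = 0.496 / 0.559 ≈ 0.8873

0.098 ≤ PN ≤ 0.887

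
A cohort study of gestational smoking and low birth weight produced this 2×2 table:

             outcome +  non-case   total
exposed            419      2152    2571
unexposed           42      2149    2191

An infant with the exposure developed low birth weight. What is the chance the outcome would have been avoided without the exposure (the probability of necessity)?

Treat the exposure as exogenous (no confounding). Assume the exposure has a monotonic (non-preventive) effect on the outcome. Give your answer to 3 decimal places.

PN ≈ 0.882

p₁ = P(outcome | exposed) = 419/2571 = 0.16297
p₀ = P(outcome | unexposed) = 42/2191 = 0.019169
Under exogeneity and monotonicity, PN = (p₁ − p₀)/p₁.
PN = (0.16297 − 0.019169) / 0.16297 ≈ 0.8824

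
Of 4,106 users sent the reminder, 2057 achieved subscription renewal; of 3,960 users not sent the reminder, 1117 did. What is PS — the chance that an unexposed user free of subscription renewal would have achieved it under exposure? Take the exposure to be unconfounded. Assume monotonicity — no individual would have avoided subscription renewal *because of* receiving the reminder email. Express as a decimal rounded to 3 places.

PS ≈ 0.305

p₁ = P(outcome | exposed) = 2057/4106 = 0.50097
p₀ = P(outcome | unexposed) = 1117/3960 = 0.28207
Under exogeneity and monotonicity, PS = (p₁ − p₀) / (1 − p₀).
PS = (0.50097 − 0.28207) / (1 − 0.28207) = 0.2189 / 0.71793 ≈ 0.3049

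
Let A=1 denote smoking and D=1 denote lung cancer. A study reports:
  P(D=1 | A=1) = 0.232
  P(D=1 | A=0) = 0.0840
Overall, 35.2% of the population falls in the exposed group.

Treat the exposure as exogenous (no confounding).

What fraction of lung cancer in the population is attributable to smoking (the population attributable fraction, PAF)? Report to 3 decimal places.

PAF ≈ 0.383

Let p₁ = 0.232, p₀ = 0.084.
Overall risk P(Y=1) = π·p₁ + (1−π)·p₀ = 0.352×0.232 + 0.648×0.084 = 0.1361.
Under exogeneity, PAF = [P(Y=1) − p₀] / P(Y=1).
PAF = (0.1361 − 0.084) / 0.1361 ≈ 0.3828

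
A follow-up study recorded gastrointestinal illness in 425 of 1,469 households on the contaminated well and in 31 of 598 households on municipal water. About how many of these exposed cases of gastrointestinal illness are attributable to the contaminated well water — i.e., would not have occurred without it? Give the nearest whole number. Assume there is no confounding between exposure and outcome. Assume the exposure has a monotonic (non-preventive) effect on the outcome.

p₁ = P(outcome | exposed) = 425/1469 = 0.28931
p₀ = P(outcome | unexposed) = 31/598 = 0.051839
PN = (p₁ − p₀)/p₁ = (0.28931 − 0.051839) / 0.28931 ≈ 0.82082.
Attributable cases ≈ PN × (exposed cases) = 0.82082 × 425 ≈ 348.85.

about 349 cases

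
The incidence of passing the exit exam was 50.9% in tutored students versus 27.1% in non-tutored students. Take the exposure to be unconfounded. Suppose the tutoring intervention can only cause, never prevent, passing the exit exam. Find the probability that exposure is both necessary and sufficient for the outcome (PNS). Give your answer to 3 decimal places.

p₁ = 0.509, p₀ = 0.271.
Under exogeneity and monotonicity, PNS = p₁ − p₀.
PNS = 0.509 − 0.271 = 0.238

PNS ≈ 0.238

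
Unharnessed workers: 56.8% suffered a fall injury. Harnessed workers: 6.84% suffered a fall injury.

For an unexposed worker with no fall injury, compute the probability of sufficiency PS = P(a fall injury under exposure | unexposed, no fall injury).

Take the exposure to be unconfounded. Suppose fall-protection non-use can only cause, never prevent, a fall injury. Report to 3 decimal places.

PS ≈ 0.536

p₁ = 0.568, p₀ = 0.0684.
Under exogeneity and monotonicity, PS = (p₁ − p₀) / (1 − p₀).
PS = (0.568 − 0.0684) / (1 − 0.0684) = 0.4996 / 0.9316 ≈ 0.5363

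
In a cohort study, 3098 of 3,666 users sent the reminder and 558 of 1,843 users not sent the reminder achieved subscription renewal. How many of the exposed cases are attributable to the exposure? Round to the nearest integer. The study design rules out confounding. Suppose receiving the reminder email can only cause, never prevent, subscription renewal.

about 1988 cases

p₁ = P(outcome | exposed) = 3098/3666 = 0.84506
p₀ = P(outcome | unexposed) = 558/1843 = 0.30277
PN = (p₁ − p₀)/p₁ = (0.84506 − 0.30277) / 0.84506 ≈ 0.64172.
Attributable cases ≈ PN × (exposed cases) = 0.64172 × 3098 ≈ 1988.06.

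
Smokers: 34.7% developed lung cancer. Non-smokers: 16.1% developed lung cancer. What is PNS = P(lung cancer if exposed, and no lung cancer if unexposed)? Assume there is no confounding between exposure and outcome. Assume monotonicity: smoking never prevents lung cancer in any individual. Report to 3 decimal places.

PNS ≈ 0.186

p₁ = 0.347, p₀ = 0.161.
Under exogeneity and monotonicity, PNS = p₁ − p₀.
PNS = 0.347 − 0.161 = 0.186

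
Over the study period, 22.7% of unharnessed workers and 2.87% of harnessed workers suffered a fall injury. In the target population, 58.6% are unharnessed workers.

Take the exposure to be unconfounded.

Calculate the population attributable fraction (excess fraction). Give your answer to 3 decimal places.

PAF ≈ 0.802

p₁ = 0.227, p₀ = 0.0287.
Overall risk P(Y=1) = π·p₁ + (1−π)·p₀ = 0.586×0.227 + 0.414×0.0287 = 0.1449.
Under exogeneity, PAF = [P(Y=1) − p₀] / P(Y=1).
PAF = (0.1449 − 0.0287) / 0.1449 ≈ 0.8019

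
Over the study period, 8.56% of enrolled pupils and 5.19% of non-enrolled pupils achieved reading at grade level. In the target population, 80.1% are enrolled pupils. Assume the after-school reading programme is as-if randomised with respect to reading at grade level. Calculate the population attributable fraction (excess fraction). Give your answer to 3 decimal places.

PAF ≈ 0.342

p₁ = 0.0856, p₀ = 0.0519.
Overall risk P(Y=1) = π·p₁ + (1−π)·p₀ = 0.801×0.0856 + 0.199×0.0519 = 0.078894.
Under exogeneity, PAF = [P(Y=1) − p₀] / P(Y=1).
PAF = (0.078894 − 0.0519) / 0.078894 ≈ 0.3422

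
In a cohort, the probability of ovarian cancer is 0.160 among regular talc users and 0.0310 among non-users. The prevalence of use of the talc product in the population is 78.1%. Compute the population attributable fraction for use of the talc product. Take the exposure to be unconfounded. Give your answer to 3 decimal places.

Let p₁ = 0.16, p₀ = 0.031.
Overall risk P(Y=1) = π·p₁ + (1−π)·p₀ = 0.781×0.16 + 0.219×0.031 = 0.13175.
Under exogeneity, PAF = [P(Y=1) − p₀] / P(Y=1).
PAF = (0.13175 − 0.031) / 0.13175 ≈ 0.7647

PAF ≈ 0.765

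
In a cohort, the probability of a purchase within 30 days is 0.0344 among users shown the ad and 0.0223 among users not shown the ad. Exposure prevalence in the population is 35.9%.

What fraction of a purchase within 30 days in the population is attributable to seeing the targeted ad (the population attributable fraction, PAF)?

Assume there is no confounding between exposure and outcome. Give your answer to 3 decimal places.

PAF ≈ 0.163

Let p₁ = 0.0344, p₀ = 0.0223.
Overall risk P(Y=1) = π·p₁ + (1−π)·p₀ = 0.359×0.0344 + 0.641×0.0223 = 0.026644.
Under exogeneity, PAF = [P(Y=1) − p₀] / P(Y=1).
PAF = (0.026644 − 0.0223) / 0.026644 ≈ 0.1630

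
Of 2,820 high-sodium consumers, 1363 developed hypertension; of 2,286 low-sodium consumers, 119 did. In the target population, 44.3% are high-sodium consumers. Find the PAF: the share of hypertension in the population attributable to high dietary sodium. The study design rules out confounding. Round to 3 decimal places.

p₁ = P(outcome | exposed) = 1363/2820 = 0.48333
p₀ = P(outcome | unexposed) = 119/2286 = 0.052056
Overall risk P(Y=1) = π·p₁ + (1−π)·p₀ = 0.443×0.48333 + 0.557×0.052056 = 0.24311.
Under exogeneity, PAF = [P(Y=1) − p₀] / P(Y=1).
PAF = (0.24311 − 0.052056) / 0.24311 ≈ 0.7859

PAF ≈ 0.786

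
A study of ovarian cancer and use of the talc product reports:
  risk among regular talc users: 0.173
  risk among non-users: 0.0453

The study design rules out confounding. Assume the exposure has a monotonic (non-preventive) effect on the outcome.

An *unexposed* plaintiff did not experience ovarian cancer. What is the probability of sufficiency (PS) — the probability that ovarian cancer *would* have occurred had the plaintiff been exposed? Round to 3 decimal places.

Let p₁ = 0.173, p₀ = 0.0453.
Under exogeneity and monotonicity, PS = (p₁ − p₀) / (1 − p₀).
PS = (0.173 − 0.0453) / (1 − 0.0453) = 0.1277 / 0.9547 ≈ 0.1338

PS ≈ 0.134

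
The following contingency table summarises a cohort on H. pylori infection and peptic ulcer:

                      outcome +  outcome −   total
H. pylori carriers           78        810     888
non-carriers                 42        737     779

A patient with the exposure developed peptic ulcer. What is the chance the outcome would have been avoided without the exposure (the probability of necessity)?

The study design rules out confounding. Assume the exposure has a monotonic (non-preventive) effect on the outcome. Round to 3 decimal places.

p₁ = P(outcome | exposed) = 78/888 = 0.087838
p₀ = P(outcome | unexposed) = 42/779 = 0.053915
Under exogeneity and monotonicity, PN = (p₁ − p₀) / p₁.
PN = (0.087838 − 0.053915) / 0.087838 = 0.033923 / 0.087838 ≈ 0.3862

PN ≈ 0.386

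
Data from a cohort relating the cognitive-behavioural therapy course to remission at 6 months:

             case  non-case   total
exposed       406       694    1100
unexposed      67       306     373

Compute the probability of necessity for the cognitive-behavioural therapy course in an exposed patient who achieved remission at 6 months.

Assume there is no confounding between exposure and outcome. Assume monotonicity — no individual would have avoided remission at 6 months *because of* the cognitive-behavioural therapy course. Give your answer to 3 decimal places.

PN ≈ 0.513

p₁ = P(outcome | exposed) = 406/1100 = 0.36909
p₀ = P(outcome | unexposed) = 67/373 = 0.17962
Under exogeneity and monotonicity, PN = (p₁ − p₀) / p₁.
PN = (0.36909 − 0.17962) / 0.36909 = 0.18947 / 0.36909 ≈ 0.5133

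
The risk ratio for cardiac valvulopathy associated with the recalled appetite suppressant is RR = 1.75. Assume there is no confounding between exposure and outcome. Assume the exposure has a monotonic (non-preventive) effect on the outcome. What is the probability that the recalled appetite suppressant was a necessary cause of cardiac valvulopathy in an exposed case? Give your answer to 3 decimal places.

Under exogeneity and monotonicity, PN = (RR − 1) / RR = 1 − 1/RR.
PN = (1.75 − 1) / 1.75 = 0.75 / 1.75 ≈ 0.4286

PN ≈ 0.429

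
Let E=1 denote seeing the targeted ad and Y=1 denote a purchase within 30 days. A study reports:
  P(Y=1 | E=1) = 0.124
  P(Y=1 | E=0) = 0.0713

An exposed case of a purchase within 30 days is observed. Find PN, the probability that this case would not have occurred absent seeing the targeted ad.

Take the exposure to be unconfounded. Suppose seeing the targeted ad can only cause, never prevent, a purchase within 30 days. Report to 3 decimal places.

Let p₁ = 0.124, p₀ = 0.0713.
Under exogeneity and monotonicity, PN = (p₁ − p₀) / p₁.
PN = (0.124 − 0.0713) / 0.124 = 0.0527 / 0.124 ≈ 0.4250

PN ≈ 0.425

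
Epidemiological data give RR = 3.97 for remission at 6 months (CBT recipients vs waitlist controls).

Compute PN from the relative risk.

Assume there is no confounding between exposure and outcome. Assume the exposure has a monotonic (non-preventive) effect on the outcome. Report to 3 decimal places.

PN ≈ 0.748

Under exogeneity and monotonicity, PN = (RR − 1) / RR = 1 − 1/RR.
PN = (3.97 − 1) / 3.97 = 2.97 / 3.97 ≈ 0.7481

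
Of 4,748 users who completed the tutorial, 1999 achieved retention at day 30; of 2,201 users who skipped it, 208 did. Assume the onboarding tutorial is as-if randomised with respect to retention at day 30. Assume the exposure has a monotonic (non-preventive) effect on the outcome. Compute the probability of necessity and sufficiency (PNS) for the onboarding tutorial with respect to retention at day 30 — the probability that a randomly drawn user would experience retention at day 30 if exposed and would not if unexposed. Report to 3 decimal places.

p₁ = P(outcome | exposed) = 1999/4748 = 0.42102
p₀ = P(outcome | unexposed) = 208/2201 = 0.094502
Under exogeneity and monotonicity, PNS = p₁ − p₀.
PNS = 0.42102 − 0.094502 = 0.32652

PNS ≈ 0.327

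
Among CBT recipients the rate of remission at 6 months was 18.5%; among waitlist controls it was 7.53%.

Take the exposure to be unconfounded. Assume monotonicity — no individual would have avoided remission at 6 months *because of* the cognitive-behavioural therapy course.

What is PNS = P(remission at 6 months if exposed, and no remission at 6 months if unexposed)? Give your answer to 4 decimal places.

p₁ = 0.185, p₀ = 0.0753.
Under exogeneity and monotonicity, PNS = p₁ − p₀.
PNS = 0.185 − 0.0753 = 0.1097

PNS ≈ 0.1097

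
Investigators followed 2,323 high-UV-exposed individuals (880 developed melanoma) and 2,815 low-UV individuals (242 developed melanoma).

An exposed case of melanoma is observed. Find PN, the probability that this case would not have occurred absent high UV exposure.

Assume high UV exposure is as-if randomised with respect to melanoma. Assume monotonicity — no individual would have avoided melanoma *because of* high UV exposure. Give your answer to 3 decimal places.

PN ≈ 0.773

p₁ = P(outcome | exposed) = 880/2323 = 0.37882
p₀ = P(outcome | unexposed) = 242/2815 = 0.085968
Under exogeneity and monotonicity, PN = (p₁ − p₀) / p₁.
PN = (0.37882 − 0.085968) / 0.37882 = 0.29285 / 0.37882 ≈ 0.7731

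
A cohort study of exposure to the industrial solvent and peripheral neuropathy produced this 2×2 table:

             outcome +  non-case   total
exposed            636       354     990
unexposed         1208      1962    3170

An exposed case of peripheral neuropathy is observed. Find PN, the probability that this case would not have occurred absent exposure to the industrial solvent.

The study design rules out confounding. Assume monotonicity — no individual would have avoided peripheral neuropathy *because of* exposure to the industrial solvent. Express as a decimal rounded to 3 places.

PN ≈ 0.407

p₁ = P(outcome | exposed) = 636/990 = 0.64242
p₀ = P(outcome | unexposed) = 1208/3170 = 0.38107
Under exogeneity and monotonicity, PN = (p₁ − p₀)/p₁.
PN = (0.64242 − 0.38107) / 0.64242 ≈ 0.4068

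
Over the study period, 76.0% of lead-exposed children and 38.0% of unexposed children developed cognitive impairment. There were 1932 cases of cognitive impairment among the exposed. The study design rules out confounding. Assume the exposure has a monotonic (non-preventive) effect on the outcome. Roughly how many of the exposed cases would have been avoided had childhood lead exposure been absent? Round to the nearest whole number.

about 966 cases

p₁ = 0.76, p₀ = 0.38.
PN = (p₁ − p₀)/p₁ = (0.76 − 0.38) / 0.76 ≈ 0.50000.
Attributable cases ≈ PN × (exposed cases) = 0.50000 × 1932 ≈ 966.00.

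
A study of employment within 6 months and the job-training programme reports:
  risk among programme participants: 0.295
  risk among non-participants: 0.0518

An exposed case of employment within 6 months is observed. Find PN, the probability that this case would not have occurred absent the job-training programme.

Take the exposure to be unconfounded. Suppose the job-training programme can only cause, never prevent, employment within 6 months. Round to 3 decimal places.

PN ≈ 0.824

Let p₁ = 0.295, p₀ = 0.0518.
Under exogeneity and monotonicity, PN = (p₁ − p₀) / p₁.
PN = (0.295 − 0.0518) / 0.295 = 0.2432 / 0.295 ≈ 0.8244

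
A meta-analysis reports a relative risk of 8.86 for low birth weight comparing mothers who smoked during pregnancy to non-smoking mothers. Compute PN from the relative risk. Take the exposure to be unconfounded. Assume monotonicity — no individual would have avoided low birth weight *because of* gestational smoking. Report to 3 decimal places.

PN ≈ 0.887

Under exogeneity and monotonicity, PN = (RR − 1) / RR = 1 − 1/RR.
PN = (8.86 − 1) / 8.86 = 7.86 / 8.86 ≈ 0.8871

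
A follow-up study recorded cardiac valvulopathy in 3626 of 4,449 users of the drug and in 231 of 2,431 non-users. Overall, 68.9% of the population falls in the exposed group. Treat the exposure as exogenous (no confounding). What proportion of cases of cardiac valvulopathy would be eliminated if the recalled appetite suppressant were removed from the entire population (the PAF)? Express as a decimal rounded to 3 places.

PAF ≈ 0.839

p₁ = P(outcome | exposed) = 3626/4449 = 0.81501
p₀ = P(outcome | unexposed) = 231/2431 = 0.095023
Overall risk P(Y=1) = π·p₁ + (1−π)·p₀ = 0.689×0.81501 + 0.311×0.095023 = 0.5911.
Under exogeneity, PAF = [P(Y=1) − p₀] / P(Y=1).
PAF = (0.5911 − 0.095023) / 0.5911 ≈ 0.8392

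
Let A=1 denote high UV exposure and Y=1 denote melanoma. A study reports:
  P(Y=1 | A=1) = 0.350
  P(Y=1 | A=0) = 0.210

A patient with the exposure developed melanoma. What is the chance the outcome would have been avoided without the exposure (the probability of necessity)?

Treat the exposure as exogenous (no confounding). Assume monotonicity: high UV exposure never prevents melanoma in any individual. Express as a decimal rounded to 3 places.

PN ≈ 0.400

Let p₁ = 0.35, p₀ = 0.21.
Under exogeneity and monotonicity, PN = (p₁ − p₀) / p₁.
PN = (0.35 − 0.21) / 0.35 = 0.14 / 0.35 ≈ 0.4000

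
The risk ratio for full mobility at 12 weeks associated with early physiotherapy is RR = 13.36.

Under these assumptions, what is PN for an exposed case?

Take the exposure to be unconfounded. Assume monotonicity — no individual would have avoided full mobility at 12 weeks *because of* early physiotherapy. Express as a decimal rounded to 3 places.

Under exogeneity and monotonicity, PN = (RR − 1) / RR = 1 − 1/RR.
PN = (13.36 − 1) / 13.36 = 12.36 / 13.36 ≈ 0.9251

PN ≈ 0.925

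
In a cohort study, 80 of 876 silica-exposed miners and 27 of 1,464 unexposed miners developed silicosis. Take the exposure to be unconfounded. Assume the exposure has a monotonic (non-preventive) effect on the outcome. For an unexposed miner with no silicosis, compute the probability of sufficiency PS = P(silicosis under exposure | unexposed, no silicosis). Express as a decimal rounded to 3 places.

PS ≈ 0.074

p₁ = P(outcome | exposed) = 80/876 = 0.091324
p₀ = P(outcome | unexposed) = 27/1464 = 0.018443
Under exogeneity and monotonicity, PS = (p₁ − p₀) / (1 − p₀).
PS = (0.091324 − 0.018443) / (1 − 0.018443) = 0.072882 / 0.98156 ≈ 0.0743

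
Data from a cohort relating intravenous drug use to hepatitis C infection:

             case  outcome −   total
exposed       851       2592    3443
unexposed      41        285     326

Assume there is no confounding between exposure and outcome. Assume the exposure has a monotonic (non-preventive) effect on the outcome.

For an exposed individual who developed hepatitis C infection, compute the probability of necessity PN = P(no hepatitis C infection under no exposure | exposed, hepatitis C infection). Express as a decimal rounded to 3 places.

PN ≈ 0.491

p₁ = P(outcome | exposed) = 851/3443 = 0.24717
p₀ = P(outcome | unexposed) = 41/326 = 0.12577
Under exogeneity and monotonicity, PN = (p₁ − p₀)/p₁.
PN = (0.24717 − 0.12577) / 0.24717 ≈ 0.4912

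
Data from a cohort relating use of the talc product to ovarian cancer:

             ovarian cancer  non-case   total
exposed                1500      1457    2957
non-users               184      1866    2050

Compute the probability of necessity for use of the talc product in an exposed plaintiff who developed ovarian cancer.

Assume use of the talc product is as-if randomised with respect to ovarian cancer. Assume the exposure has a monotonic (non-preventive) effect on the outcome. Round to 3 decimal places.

p₁ = P(outcome | exposed) = 1500/2957 = 0.50727
p₀ = P(outcome | unexposed) = 184/2050 = 0.089756
Under exogeneity and monotonicity, PN = (p₁ − p₀) / p₁.
PN = (0.50727 − 0.089756) / 0.50727 = 0.41751 / 0.50727 ≈ 0.8231

PN ≈ 0.823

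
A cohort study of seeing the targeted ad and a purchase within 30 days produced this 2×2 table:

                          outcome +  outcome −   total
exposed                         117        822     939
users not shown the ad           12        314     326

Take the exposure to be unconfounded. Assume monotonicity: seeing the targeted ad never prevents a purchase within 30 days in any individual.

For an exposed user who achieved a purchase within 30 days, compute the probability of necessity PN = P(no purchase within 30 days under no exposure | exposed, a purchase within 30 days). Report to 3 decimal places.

p₁ = P(outcome | exposed) = 117/939 = 0.1246
p₀ = P(outcome | unexposed) = 12/326 = 0.03681
Under exogeneity and monotonicity, PN = (p₁ − p₀) / p₁.
PN = (0.1246 − 0.03681) / 0.1246 = 0.087791 / 0.1246 ≈ 0.7046

PN ≈ 0.705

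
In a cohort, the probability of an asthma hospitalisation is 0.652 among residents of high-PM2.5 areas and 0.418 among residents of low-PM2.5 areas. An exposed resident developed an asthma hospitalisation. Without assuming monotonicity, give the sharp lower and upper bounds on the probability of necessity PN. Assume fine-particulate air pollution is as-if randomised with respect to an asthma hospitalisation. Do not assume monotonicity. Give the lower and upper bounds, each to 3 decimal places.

Let p₁ = 0.652, p₀ = 0.418.
Under exogeneity alone the bounds on PN are max{0,(p₁−p₀)/p₁} ≤ PN ≤ min{1,(1−p₀)/p₁}.
  lower = (p₁ − p₀)/p₁ = 0.234 / 0.652 ≈ 0.3589
  upper = min{1, (1 − p₀)/p₁} = 0.582 / 0.652 ≈ 0.8926

0.359 ≤ PN ≤ 0.893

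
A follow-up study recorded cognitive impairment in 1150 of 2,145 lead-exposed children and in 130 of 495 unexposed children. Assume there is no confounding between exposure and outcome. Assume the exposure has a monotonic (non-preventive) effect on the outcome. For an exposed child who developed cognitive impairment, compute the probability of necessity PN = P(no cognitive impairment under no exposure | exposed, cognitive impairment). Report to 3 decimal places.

p₁ = P(outcome | exposed) = 1150/2145 = 0.53613
p₀ = P(outcome | unexposed) = 130/495 = 0.26263
Under exogeneity and monotonicity, PN = (p₁ − p₀) / p₁.
PN = (0.53613 − 0.26263) / 0.53613 = 0.2735 / 0.53613 ≈ 0.5101

PN ≈ 0.510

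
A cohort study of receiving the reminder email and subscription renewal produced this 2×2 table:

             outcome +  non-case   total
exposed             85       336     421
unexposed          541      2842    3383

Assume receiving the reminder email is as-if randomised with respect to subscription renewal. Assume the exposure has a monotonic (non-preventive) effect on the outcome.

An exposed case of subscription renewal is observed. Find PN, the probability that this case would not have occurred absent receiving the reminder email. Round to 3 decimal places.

p₁ = P(outcome | exposed) = 85/421 = 0.2019
p₀ = P(outcome | unexposed) = 541/3383 = 0.15992
Under exogeneity and monotonicity, PN = (p₁ − p₀)/p₁.
PN = (0.2019 − 0.15992) / 0.2019 ≈ 0.2079

PN ≈ 0.208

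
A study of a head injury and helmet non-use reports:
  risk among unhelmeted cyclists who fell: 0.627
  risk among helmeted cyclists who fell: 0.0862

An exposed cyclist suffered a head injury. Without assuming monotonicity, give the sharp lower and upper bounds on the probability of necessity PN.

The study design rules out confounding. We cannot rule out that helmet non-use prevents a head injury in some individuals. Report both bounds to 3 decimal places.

Let p₁ = 0.627, p₀ = 0.0862.
Under exogeneity alone the bounds on PN are max{0,(p₁−p₀)/p₁} ≤ PN ≤ min{1,(1−p₀)/p₁}.
  lower = (p₁ − p₀)/p₁ = 0.5408 / 0.627 ≈ 0.8625
  upper = min{1, (1 − p₀)/p₁} = 0.9138 / 0.627 ≈ 1.4574 → capped at 1

0.863 ≤ PN ≤ 1.000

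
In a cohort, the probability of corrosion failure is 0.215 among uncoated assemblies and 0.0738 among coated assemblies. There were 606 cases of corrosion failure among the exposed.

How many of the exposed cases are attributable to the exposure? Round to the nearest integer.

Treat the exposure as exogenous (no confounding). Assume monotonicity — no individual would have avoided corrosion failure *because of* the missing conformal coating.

about 398 cases

Let p₁ = 0.215, p₀ = 0.0738.
PN = (p₁ − p₀)/p₁ = (0.215 − 0.0738) / 0.215 ≈ 0.65674.
Attributable cases ≈ PN × (exposed cases) = 0.65674 × 606 ≈ 397.99.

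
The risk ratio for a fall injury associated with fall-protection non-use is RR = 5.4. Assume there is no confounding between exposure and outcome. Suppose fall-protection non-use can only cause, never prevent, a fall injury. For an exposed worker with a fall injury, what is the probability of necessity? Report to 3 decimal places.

PN ≈ 0.815

Under exogeneity and monotonicity, PN = (RR − 1) / RR = 1 − 1/RR.
PN = (5.4 − 1) / 5.4 = 4.4 / 5.4 ≈ 0.8148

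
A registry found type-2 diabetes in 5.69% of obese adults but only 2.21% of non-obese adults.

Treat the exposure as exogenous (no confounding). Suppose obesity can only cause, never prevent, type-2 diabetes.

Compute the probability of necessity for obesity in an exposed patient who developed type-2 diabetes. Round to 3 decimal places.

p₁ = 0.0569, p₀ = 0.0221.
Under exogeneity and monotonicity, PN = (p₁ − p₀) / p₁.
PN = (0.0569 − 0.0221) / 0.0569 = 0.0348 / 0.0569 ≈ 0.6116

PN ≈ 0.612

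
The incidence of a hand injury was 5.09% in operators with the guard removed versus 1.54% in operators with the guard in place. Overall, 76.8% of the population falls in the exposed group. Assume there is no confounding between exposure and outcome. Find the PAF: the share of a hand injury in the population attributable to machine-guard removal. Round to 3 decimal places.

PAF ≈ 0.639

p₁ = 0.0509, p₀ = 0.0154.
Overall risk P(Y=1) = π·p₁ + (1−π)·p₀ = 0.768×0.0509 + 0.232×0.0154 = 0.042664.
Under exogeneity, PAF = [P(Y=1) − p₀] / P(Y=1).
PAF = (0.042664 − 0.0154) / 0.042664 ≈ 0.6390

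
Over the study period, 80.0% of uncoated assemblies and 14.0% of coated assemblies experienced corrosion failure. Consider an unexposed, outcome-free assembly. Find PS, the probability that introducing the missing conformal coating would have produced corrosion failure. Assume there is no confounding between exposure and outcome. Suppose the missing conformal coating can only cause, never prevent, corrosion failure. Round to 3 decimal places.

PS ≈ 0.767

p₁ = 0.8, p₀ = 0.14.
Under exogeneity and monotonicity, PS = (p₁ − p₀) / (1 − p₀).
PS = (0.8 − 0.14) / (1 − 0.14) = 0.66 / 0.86 ≈ 0.7674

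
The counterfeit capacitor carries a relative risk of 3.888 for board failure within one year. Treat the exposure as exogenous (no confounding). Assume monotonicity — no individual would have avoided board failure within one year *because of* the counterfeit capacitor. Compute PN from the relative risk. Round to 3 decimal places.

Under exogeneity and monotonicity, PN = (RR − 1) / RR = 1 − 1/RR.
PN = (3.888 − 1) / 3.888 = 2.888 / 3.888 ≈ 0.7428

PN ≈ 0.743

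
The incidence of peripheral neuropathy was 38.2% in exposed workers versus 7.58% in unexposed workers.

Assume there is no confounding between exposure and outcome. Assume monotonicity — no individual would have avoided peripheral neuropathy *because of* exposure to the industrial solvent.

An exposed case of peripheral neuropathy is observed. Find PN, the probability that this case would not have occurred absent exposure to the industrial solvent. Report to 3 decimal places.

p₁ = 0.382, p₀ = 0.0758.
Under exogeneity and monotonicity, PN = (p₁ − p₀) / p₁.
PN = (0.382 − 0.0758) / 0.382 = 0.3062 / 0.382 ≈ 0.8016

PN ≈ 0.802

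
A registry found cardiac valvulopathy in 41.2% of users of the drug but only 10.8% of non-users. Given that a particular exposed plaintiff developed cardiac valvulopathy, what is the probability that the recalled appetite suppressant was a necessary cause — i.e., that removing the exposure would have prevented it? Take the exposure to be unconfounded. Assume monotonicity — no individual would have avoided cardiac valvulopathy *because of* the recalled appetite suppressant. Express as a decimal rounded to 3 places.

p₁ = 0.412, p₀ = 0.108.
Under exogeneity and monotonicity, PN = (p₁ − p₀) / p₁.
PN = (0.412 − 0.108) / 0.412 = 0.304 / 0.412 ≈ 0.7379

PN ≈ 0.738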